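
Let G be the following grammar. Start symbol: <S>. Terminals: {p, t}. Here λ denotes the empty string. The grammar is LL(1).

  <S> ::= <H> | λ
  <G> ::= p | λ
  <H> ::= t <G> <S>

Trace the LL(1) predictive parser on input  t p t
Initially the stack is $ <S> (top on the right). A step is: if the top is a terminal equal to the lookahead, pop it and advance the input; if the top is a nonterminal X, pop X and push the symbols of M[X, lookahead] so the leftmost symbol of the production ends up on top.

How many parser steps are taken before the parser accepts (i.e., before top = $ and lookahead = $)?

step 1: stack=$ <S>  input=t p t $  — expand <S> ::= <H>
step 2: stack=$ <H>  input=t p t $  — expand <H> ::= t <G> <S>
step 3: stack=$ <S> <G> t  input=t p t $  — match t
step 4: stack=$ <S> <G>  input=p t $  — expand <G> ::= p
step 5: stack=$ <S> p  input=p t $  — match p
step 6: stack=$ <S>  input=t $  — expand <S> ::= <H>
step 7: stack=$ <H>  input=t $  — expand <H> ::= t <G> <S>
step 8: stack=$ <S> <G> t  input=t $  — match t
step 9: stack=$ <S> <G>  input=$  — expand <G> ::= λ
step 10: stack=$ <S>  input=$  — expand <S> ::= λ
Accept reached after 10 steps.

10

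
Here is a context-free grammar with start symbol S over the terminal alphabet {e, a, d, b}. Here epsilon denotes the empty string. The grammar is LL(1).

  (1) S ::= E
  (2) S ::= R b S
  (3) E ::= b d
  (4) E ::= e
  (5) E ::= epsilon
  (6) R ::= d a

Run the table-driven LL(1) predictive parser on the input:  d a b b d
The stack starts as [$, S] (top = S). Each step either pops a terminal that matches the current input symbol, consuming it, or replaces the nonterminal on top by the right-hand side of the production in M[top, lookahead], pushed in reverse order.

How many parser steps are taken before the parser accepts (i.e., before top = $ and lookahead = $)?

     Stack      Input        Action
  1  $ S        d a b b d $  expand S ::= R b S
  2  $ S b R    d a b b d $  expand R ::= d a
  3  $ S b a d  d a b b d $  match d
  4  $ S b a    a b b d $    match a
  5  $ S b      b b d $      match b
  6  $ S        b d $        expand S ::= E
  7  $ E        b d $        expand E ::= b d
  8  $ d b      b d $        match b
  9  $ d        d $          match d
Accept reached after 9 steps.

9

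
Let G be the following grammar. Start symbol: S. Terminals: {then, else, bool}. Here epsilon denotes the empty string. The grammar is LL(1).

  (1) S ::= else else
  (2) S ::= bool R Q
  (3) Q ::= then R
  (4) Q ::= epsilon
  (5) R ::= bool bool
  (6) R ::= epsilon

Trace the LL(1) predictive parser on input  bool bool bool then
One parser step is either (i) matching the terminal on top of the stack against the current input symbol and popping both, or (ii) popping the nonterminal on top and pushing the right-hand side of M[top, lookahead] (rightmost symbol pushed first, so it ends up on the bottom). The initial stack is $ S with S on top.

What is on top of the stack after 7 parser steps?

R

step 1: stack=$ S  input=bool bool bool then $  — expand S ::= bool R Q
step 2: stack=$ Q R bool  input=bool bool bool then $  — match bool
step 3: stack=$ Q R  input=bool bool then $  — expand R ::= bool bool
step 4: stack=$ Q bool bool  input=bool bool then $  — match bool
step 5: stack=$ Q bool  input=bool then $  — match bool
step 6: stack=$ Q  input=then $  — expand Q ::= then R
step 7: stack=$ R then  input=then $  — match then
Stack after step 7: $ R (top = R).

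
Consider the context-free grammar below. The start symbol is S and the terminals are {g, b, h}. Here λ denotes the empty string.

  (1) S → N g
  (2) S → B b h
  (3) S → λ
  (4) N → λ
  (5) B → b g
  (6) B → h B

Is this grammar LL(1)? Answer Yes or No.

Yes

FIRST(S) = {λ, b, g, h}
FIRST(N) = {λ}
FIRST(B) = {b, h}
FOLLOW(S) = {$}
FOLLOW(N) = {g}
FOLLOW(B) = {b}
Each cell of M receives at most one production.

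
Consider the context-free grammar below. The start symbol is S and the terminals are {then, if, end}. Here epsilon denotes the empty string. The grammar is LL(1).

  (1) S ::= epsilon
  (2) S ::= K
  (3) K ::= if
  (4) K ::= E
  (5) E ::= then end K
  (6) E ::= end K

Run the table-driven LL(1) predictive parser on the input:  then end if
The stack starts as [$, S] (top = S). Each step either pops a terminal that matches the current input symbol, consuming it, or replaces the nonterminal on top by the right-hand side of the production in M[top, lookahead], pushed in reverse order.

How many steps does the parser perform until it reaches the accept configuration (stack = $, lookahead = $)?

7

step 1: stack=$ S  input=then end if $  — expand S ::= K
step 2: stack=$ K  input=then end if $  — expand K ::= E
step 3: stack=$ E  input=then end if $  — expand E ::= then end K
step 4: stack=$ K end then  input=then end if $  — match then
step 5: stack=$ K end  input=end if $  — match end
step 6: stack=$ K  input=if $  — expand K ::= if
step 7: stack=$ if  input=if $  — match if
Accept reached after 7 steps.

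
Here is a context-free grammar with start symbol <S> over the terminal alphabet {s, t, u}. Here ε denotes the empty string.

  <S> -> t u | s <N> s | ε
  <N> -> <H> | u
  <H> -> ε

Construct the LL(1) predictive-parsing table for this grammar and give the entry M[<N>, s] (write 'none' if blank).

FIRST(<S>) = {ε, s, t}
FIRST(<H>) = {ε}
FIRST(<N>) = {ε, u}  (via <H>)
FOLLOW(<S>) includes $ since <S> is the start symbol.
FOLLOW(<N>): in <S>->s <N> s, <N> is followed by s with FIRST {s}. Thus FOLLOW(<N>) = {s}.
For <N> -> <H>: FIRST(<H>) = {ε}, so it goes in M[<N>, t] for t ∈ {}; since ε ∈ FIRST, also for every t ∈ FOLLOW(<N>) = {s}.
For <N> -> u: FIRST(u) = {u}, so it goes in M[<N>, t] for t ∈ {u}.

<N> -> <H>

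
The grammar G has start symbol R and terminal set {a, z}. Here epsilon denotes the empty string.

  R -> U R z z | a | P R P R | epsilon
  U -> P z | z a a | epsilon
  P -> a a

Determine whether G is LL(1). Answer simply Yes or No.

FIRST(R) = {epsilon, a, z}
FIRST(U) = {epsilon, a, z}
FIRST(P) = {a}
FOLLOW(R) = {$, a, z}
FOLLOW(U) = {a, z}
FOLLOW(P) = {$, a, z}
Cell M[R, a] receives both R -> U R z z and R -> a and R -> P R P R and R -> epsilon — the grammar is not LL(1).

No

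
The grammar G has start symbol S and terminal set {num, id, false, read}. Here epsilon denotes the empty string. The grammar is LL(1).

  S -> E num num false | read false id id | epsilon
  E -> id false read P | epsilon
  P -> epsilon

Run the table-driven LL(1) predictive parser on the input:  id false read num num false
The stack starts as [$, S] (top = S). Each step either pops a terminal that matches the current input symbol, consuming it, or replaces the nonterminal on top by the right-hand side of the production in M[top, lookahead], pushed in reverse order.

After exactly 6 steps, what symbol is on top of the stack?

num

step 1: stack=$ S  input=id false read num num false $  — expand S -> E num num false
step 2: stack=$ false num num E  input=id false read num num false $  — expand E -> id false read P
step 3: stack=$ false num num P read false id  input=id false read num num false $  — match id
step 4: stack=$ false num num P read false  input=false read num num false $  — match false
step 5: stack=$ false num num P read  input=read num num false $  — match read
step 6: stack=$ false num num P  input=num num false $  — expand P -> epsilon
Stack after step 6: $ false num num (top = num).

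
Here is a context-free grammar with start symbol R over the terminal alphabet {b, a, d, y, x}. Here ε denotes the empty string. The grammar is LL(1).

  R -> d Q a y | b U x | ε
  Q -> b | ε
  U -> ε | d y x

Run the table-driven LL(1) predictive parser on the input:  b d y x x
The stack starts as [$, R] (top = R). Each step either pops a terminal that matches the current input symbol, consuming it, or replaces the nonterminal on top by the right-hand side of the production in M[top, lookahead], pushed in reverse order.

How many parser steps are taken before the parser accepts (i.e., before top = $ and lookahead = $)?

7

     Stack      Input        Action
  1  $ R        b d y x x $  expand R -> b U x
  2  $ x U b    b d y x x $  match b
  3  $ x U      d y x x $    expand U -> d y x
  4  $ x x y d  d y x x $    match d
  5  $ x x y    y x x $      match y
  6  $ x x      x x $        match x
  7  $ x        x $          match x
Accept reached after 7 steps.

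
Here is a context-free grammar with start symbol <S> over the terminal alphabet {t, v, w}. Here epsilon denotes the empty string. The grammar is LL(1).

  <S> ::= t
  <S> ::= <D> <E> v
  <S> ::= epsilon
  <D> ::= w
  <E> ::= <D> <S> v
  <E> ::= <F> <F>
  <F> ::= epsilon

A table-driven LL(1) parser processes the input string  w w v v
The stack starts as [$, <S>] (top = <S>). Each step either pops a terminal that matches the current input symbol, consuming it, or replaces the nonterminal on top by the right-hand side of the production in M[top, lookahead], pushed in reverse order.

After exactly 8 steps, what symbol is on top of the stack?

step 1: stack=$ <S>  input=w w v v $  — expand <S> ::= <D> <E> v
step 2: stack=$ v <E> <D>  input=w w v v $  — expand <D> ::= w
step 3: stack=$ v <E> w  input=w w v v $  — match w
step 4: stack=$ v <E>  input=w v v $  — expand <E> ::= <D> <S> v
step 5: stack=$ v v <S> <D>  input=w v v $  — expand <D> ::= w
step 6: stack=$ v v <S> w  input=w v v $  — match w
step 7: stack=$ v v <S>  input=v v $  — expand <S> ::= epsilon
step 8: stack=$ v v  input=v v $  — match v
Stack after step 8: $ v (top = v).

v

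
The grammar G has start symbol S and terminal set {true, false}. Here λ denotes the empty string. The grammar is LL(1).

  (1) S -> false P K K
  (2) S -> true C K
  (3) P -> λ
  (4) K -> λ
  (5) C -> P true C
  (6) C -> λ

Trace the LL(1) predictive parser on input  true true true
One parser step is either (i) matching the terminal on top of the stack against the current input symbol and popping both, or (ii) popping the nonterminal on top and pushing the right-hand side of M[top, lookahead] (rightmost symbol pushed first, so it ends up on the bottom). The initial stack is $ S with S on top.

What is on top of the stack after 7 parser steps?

step 1: stack=$ S  input=true true true $  — expand S -> true C K
step 2: stack=$ K C true  input=true true true $  — match true
step 3: stack=$ K C  input=true true $  — expand C -> P true C
step 4: stack=$ K C true P  input=true true $  — expand P -> λ
step 5: stack=$ K C true  input=true true $  — match true
step 6: stack=$ K C  input=true $  — expand C -> P true C
step 7: stack=$ K C true P  input=true $  — expand P -> λ
Stack after step 7: $ K C true (top = true).

true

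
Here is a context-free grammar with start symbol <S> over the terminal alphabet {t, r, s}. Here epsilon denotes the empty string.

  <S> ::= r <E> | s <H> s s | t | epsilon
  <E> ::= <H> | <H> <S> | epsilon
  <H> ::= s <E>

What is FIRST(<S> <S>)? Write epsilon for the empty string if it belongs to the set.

FIRST(<S>) = {epsilon, r, s, t}
FIRST(<H>) = {s}
FIRST(<E>) = {epsilon, s}  (via <H>, <H> <S>)
FIRST(<S> <S>): take FIRST of each symbol in turn, carrying on past any symbol whose FIRST contains epsilon; result {epsilon, r, s, t}.

{epsilon, r, s, t}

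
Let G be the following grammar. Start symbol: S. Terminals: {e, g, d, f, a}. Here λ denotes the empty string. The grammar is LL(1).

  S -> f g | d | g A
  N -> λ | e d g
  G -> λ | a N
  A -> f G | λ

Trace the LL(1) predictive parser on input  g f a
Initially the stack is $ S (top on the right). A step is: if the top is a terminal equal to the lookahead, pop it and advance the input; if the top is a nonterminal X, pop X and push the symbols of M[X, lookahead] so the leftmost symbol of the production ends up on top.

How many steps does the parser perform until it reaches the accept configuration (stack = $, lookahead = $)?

     Stack  Input    Action
  1  $ S    g f a $  expand S -> g A
  2  $ A g  g f a $  match g
  3  $ A    f a $    expand A -> f G
  4  $ G f  f a $    match f
  5  $ G    a $      expand G -> a N
  6  $ N a  a $      match a
  7  $ N    $        expand N -> λ
Accept reached after 7 steps.

7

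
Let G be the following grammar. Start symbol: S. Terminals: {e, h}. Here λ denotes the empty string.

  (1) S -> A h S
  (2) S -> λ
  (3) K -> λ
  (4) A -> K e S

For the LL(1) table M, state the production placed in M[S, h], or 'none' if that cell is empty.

FIRST(K): from K->λ we get {λ}. So FIRST(K) = {λ}.
FIRST(A): from A->K e S we get {e}. So FIRST(A) = {e}.
FIRST(S): from S->A h S we get {e}; from S->λ we get {λ}. So FIRST(S) = {λ, e}.
FOLLOW(S) includes $ since S is the start symbol.
FOLLOW(A): in S->A h S, A is followed by h S with FIRST {h}. Thus FOLLOW(A) = {h}.
FOLLOW(S): in S->A h S, the suffix after S is empty (adds nothing new); in A->K e S, the suffix after S is empty, so FOLLOW(S) ⊇ FOLLOW(A) = {h}. Thus FOLLOW(S) = {$, h}.
For S -> A h S: FIRST(A h S) = {e}, so it goes in M[S, t] for t ∈ {e}.
For S -> λ: FIRST(λ) = {λ}, so it goes in M[S, t] for t ∈ {}; since λ ∈ FIRST, also for every t ∈ FOLLOW(S) = {$, h}.

S -> λ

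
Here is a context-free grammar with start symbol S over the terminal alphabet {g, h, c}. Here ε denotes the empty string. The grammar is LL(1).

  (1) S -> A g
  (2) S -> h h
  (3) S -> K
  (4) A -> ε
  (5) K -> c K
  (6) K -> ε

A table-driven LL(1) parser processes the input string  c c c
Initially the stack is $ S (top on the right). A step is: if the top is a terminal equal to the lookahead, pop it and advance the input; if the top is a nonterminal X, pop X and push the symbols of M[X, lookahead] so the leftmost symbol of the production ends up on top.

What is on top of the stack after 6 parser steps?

     Stack  Input    Action
  1  $ S    c c c $  expand S -> K
  2  $ K    c c c $  expand K -> c K
  3  $ K c  c c c $  match c
  4  $ K    c c $    expand K -> c K
  5  $ K c  c c $    match c
  6  $ K    c $      expand K -> c K
Stack after step 6: $ K c (top = c).

c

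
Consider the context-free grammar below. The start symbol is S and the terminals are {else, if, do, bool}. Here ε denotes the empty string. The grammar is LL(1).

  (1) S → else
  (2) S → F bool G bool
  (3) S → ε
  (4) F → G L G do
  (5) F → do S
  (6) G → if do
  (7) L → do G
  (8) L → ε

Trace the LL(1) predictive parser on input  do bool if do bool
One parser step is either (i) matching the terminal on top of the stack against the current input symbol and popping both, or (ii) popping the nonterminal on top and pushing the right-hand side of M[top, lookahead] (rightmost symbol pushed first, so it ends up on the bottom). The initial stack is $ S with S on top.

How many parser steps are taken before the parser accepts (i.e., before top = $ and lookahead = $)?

step 1: stack=$ S  input=do bool if do bool $  — expand S → F bool G bool
step 2: stack=$ bool G bool F  input=do bool if do bool $  — expand F → do S
step 3: stack=$ bool G bool S do  input=do bool if do bool $  — match do
step 4: stack=$ bool G bool S  input=bool if do bool $  — expand S → ε
step 5: stack=$ bool G bool  input=bool if do bool $  — match bool
step 6: stack=$ bool G  input=if do bool $  — expand G → if do
step 7: stack=$ bool do if  input=if do bool $  — match if
step 8: stack=$ bool do  input=do bool $  — match do
step 9: stack=$ bool  input=bool $  — match bool
Accept reached after 9 steps.

9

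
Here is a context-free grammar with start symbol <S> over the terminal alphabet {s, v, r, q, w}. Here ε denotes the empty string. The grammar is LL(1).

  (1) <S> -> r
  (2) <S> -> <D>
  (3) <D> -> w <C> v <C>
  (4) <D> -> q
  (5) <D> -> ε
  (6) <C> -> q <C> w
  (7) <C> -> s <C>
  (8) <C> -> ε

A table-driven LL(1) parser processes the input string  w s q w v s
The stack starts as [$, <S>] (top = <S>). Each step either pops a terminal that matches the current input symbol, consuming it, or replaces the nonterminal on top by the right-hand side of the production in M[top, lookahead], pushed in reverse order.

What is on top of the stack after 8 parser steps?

step 1: stack=$ <S>  input=w s q w v s $  — expand <S> -> <D>
step 2: stack=$ <D>  input=w s q w v s $  — expand <D> -> w <C> v <C>
step 3: stack=$ <C> v <C> w  input=w s q w v s $  — match w
step 4: stack=$ <C> v <C>  input=s q w v s $  — expand <C> -> s <C>
step 5: stack=$ <C> v <C> s  input=s q w v s $  — match s
step 6: stack=$ <C> v <C>  input=q w v s $  — expand <C> -> q <C> w
step 7: stack=$ <C> v w <C> q  input=q w v s $  — match q
step 8: stack=$ <C> v w <C>  input=w v s $  — expand <C> -> ε
Stack after step 8: $ <C> v w (top = w).

w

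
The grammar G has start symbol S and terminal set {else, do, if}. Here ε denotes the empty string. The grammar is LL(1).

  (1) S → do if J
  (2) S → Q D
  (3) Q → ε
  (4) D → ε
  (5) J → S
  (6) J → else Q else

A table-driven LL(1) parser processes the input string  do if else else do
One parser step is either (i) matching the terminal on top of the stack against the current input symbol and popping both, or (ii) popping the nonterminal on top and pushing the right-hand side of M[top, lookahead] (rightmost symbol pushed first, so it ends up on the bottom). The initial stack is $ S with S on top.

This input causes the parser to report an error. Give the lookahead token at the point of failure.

do

     Stack          Input                 Action
  1  $ S            do if else else do $  expand S → do if J
  2  $ J if do      do if else else do $  match do
  3  $ J if         if else else do $     match if
  4  $ J            else else do $        expand J → else Q else
  5  $ else Q else  else else do $        match else
  6  $ else Q       else do $             expand Q → ε
  7  $ else         else do $             match else
  8  $              do $                  error: stack empty but input remains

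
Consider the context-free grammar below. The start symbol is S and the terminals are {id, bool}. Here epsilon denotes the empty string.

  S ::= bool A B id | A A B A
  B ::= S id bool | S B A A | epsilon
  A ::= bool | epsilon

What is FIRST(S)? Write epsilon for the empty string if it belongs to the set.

{epsilon, bool, id}

FIRST(A) = {epsilon, bool}
FIRST(S) = {epsilon, bool, id}  (via A A B A)
FIRST(B) = {epsilon, bool, id}  (via S id bool, S B A A)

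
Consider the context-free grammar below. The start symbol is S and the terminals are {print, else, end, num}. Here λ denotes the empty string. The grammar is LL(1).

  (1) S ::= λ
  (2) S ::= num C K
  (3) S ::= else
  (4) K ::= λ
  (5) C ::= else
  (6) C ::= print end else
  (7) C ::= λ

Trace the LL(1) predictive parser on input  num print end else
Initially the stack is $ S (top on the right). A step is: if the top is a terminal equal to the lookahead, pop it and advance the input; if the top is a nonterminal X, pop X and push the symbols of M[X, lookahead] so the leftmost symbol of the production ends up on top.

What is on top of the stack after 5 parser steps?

     Stack               Input                 Action
  1  $ S                 num print end else $  expand S ::= num C K
  2  $ K C num           num print end else $  match num
  3  $ K C               print end else $      expand C ::= print end else
  4  $ K else end print  print end else $      match print
  5  $ K else end        end else $            match end
Stack after step 5: $ K else (top = else).

else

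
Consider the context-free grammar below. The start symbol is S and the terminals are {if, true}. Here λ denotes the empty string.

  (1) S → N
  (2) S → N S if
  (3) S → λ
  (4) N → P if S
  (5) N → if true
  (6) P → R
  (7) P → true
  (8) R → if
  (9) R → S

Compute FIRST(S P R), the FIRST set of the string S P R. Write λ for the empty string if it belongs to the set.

FIRST(S): from S→N we get {if, true}; from S→N S if we get {if, true}; from S→λ we get {λ}. So FIRST(S) = {λ, if, true}.
FIRST(R): from R→if we get {if}; from R→S we get {λ, if, true}. So FIRST(R) = {λ, if, true}.
FIRST(P): from P→R we get {λ, if, true}; from P→true we get {true}. So FIRST(P) = {λ, if, true}.
FIRST(N): from N→P if S we get {if, true}; from N→if true we get {if}. So FIRST(N) = {if, true}.
FIRST(S P R): take FIRST of each symbol in turn, carrying on past any symbol whose FIRST contains λ; result {λ, if, true}.

{λ, if, true}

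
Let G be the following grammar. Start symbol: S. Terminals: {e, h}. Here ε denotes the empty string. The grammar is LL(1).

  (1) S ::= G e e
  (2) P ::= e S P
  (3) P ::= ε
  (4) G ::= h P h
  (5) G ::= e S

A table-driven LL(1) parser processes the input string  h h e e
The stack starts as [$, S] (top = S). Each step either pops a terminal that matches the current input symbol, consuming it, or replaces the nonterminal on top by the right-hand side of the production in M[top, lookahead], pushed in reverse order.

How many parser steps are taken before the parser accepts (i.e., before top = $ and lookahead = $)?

step 1: stack=$ S  input=h h e e $  — expand S ::= G e e
step 2: stack=$ e e G  input=h h e e $  — expand G ::= h P h
step 3: stack=$ e e h P h  input=h h e e $  — match h
step 4: stack=$ e e h P  input=h e e $  — expand P ::= ε
step 5: stack=$ e e h  input=h e e $  — match h
step 6: stack=$ e e  input=e e $  — match e
step 7: stack=$ e  input=e $  — match e
Accept reached after 7 steps.

7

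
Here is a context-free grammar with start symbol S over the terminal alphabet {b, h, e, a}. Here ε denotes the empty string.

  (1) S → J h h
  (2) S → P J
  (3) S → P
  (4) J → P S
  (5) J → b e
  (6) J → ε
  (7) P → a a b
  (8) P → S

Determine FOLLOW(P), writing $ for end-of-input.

{$, a, b, h}

FIRST(S) = {a, b, h}  (via J h h, P J, P)
FIRST(P) = {a, b, h}  (via S)
FIRST(J) = {ε, a, b, h}  (via P S)
FOLLOW(S) includes $ since S is the start symbol.
FOLLOW(S): in J→P S, the suffix after S is empty, so FOLLOW(S) ⊇ FOLLOW(J) = {$, a, b, h}; in P→S, the suffix after S is empty, so FOLLOW(S) ⊇ FOLLOW(P) = {$, a, b, h}. Thus FOLLOW(S) = {$, a, b, h}.
FOLLOW(J): in S→J h h, J is followed by h h with FIRST {h}; in S→P J, the suffix after J is empty, so FOLLOW(J) ⊇ FOLLOW(S) = {$, a, b, h}. Thus FOLLOW(J) = {$, a, b, h}.
FOLLOW(P): in S→P J, P is followed by J with FIRST {ε, a, b, h}; in S→P J, the suffix after P is nullable, so FOLLOW(P) ⊇ FOLLOW(S) = {$, a, b, h}; in S→P, the suffix after P is empty, so FOLLOW(P) ⊇ FOLLOW(S) = {$, a, b, h}; in J→P S, P is followed by S with FIRST {a, b, h}. Thus FOLLOW(P) = {$, a, b, h}.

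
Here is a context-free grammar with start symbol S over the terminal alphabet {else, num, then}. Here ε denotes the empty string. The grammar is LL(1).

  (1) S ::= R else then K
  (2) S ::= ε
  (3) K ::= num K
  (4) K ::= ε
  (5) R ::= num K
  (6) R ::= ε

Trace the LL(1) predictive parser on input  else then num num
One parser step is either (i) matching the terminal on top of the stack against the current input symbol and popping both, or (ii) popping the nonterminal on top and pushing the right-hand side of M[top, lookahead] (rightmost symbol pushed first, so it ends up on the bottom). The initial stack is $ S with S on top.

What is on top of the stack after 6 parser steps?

step 1: stack=$ S  input=else then num num $  — expand S ::= R else then K
step 2: stack=$ K then else R  input=else then num num $  — expand R ::= ε
step 3: stack=$ K then else  input=else then num num $  — match else
step 4: stack=$ K then  input=then num num $  — match then
step 5: stack=$ K  input=num num $  — expand K ::= num K
step 6: stack=$ K num  input=num num $  — match num
Stack after step 6: $ K (top = K).

K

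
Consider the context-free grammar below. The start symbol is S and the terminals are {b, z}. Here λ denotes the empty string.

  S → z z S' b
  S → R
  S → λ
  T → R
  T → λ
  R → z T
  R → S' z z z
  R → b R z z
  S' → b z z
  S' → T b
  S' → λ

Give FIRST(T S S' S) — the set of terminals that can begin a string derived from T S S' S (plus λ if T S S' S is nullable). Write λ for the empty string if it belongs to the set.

FIRST(S): from S→z z S' b we get {z}; from S→R we get {b, z}; from S→λ we get {λ}. So FIRST(S) = {λ, b, z}.
FIRST(T): from T→R we get {b, z}; from T→λ we get {λ}. So FIRST(T) = {λ, b, z}.
FIRST(S'): from S'→b z z we get {b}; from S'→T b we get {b, z}; from S'→λ we get {λ}. So FIRST(S') = {λ, b, z}.
FIRST(R): from R→z T we get {z}; from R→S' z z z we get {b, z}; from R→b R z z we get {b}. So FIRST(R) = {b, z}.
FIRST(T S S' S): take FIRST of each symbol in turn, carrying on past any symbol whose FIRST contains λ; result {λ, b, z}.

{λ, b, z}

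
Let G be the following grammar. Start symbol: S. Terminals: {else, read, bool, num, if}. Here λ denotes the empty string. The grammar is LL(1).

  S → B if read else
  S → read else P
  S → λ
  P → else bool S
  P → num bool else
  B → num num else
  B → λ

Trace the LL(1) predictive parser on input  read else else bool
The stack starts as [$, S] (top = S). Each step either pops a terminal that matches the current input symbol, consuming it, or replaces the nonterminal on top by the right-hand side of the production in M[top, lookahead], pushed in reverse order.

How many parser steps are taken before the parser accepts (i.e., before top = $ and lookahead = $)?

     Stack          Input                  Action
  1  $ S            read else else bool $  expand S → read else P
  2  $ P else read  read else else bool $  match read
  3  $ P else       else else bool $       match else
  4  $ P            else bool $            expand P → else bool S
  5  $ S bool else  else bool $            match else
  6  $ S bool       bool $                 match bool
  7  $ S            $                      expand S → λ
Accept reached after 7 steps.

7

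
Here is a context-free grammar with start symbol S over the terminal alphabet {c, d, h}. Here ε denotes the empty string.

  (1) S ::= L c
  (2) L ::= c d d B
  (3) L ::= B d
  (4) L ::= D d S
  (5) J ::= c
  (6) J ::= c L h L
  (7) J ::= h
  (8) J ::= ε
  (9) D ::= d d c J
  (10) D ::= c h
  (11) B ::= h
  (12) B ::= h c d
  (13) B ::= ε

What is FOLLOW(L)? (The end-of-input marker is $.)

FIRST(J) = {ε, c, h}
FIRST(D) = {c, d}
FIRST(B) = {ε, h}
FIRST(L) = {c, d, h}  (via B d, D d S)
FIRST(S) = {c, d, h}  (via L c)
FOLLOW(S) includes $ since S is the start symbol.
FOLLOW(D): in L::=D d S, D is followed by d S with FIRST {d}. Thus FOLLOW(D) = {d}.
FOLLOW(J): in D::=d d c J, the suffix after J is empty, so FOLLOW(J) ⊇ FOLLOW(D) = {d}. Thus FOLLOW(J) = {d}.
FOLLOW(L): in S::=L c, L is followed by c with FIRST {c}; in J::=c L h L (occurrence 1), L is followed by h L with FIRST {h}; in J::=c L h L (occurrence 2), the suffix after L is empty, so FOLLOW(L) ⊇ FOLLOW(J) = {d}. Thus FOLLOW(L) = {c, d, h}.
FOLLOW(S): in L::=D d S, the suffix after S is empty, so FOLLOW(S) ⊇ FOLLOW(L) = {c, d, h}. Thus FOLLOW(S) = {$, c, d, h}.
FOLLOW(B): in L::=c d d B, the suffix after B is empty, so FOLLOW(B) ⊇ FOLLOW(L) = {c, d, h}; in L::=B d, B is followed by d with FIRST {d}. Thus FOLLOW(B) = {c, d, h}.

{c, d, h}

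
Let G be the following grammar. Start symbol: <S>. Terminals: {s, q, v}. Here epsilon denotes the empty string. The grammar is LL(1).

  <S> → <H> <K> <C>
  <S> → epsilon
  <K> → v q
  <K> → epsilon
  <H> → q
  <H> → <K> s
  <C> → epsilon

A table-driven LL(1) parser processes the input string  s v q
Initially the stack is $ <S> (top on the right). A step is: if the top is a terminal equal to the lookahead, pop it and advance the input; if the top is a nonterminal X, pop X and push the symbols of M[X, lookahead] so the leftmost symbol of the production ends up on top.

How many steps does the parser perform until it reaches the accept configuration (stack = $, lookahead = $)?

8

step 1: stack=$ <S>  input=s v q $  — expand <S> → <H> <K> <C>
step 2: stack=$ <C> <K> <H>  input=s v q $  — expand <H> → <K> s
step 3: stack=$ <C> <K> s <K>  input=s v q $  — expand <K> → epsilon
step 4: stack=$ <C> <K> s  input=s v q $  — match s
step 5: stack=$ <C> <K>  input=v q $  — expand <K> → v q
step 6: stack=$ <C> q v  input=v q $  — match v
step 7: stack=$ <C> q  input=q $  — match q
step 8: stack=$ <C>  input=$  — expand <C> → epsilon
Accept reached after 8 steps.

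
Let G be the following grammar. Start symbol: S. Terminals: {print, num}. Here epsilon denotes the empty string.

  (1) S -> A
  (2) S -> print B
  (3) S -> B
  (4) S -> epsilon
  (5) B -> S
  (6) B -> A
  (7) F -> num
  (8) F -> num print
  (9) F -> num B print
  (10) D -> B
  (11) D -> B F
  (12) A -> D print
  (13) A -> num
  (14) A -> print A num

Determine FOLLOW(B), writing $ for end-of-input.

FIRST(F) = {num}
FIRST(S) = {epsilon, num, print}  (via A, B)
FIRST(B) = {epsilon, num, print}  (via S, A)
FIRST(D) = {epsilon, num, print}  (via B, B F)
FIRST(A) = {num, print}  (via D print)
FOLLOW(S) includes $ since S is the start symbol.
FOLLOW(D): in A->D print, D is followed by print with FIRST {print}. Thus FOLLOW(D) = {print}.
FOLLOW(F): in D->B F, the suffix after F is empty, so FOLLOW(F) ⊇ FOLLOW(D) = {print}. Thus FOLLOW(F) = {print}.
FOLLOW(S): in B->S, the suffix after S is empty, so FOLLOW(S) ⊇ FOLLOW(B) = {$, num, print}. Thus FOLLOW(S) = {$, num, print}.
FOLLOW(B): in S->print B, the suffix after B is empty, so FOLLOW(B) ⊇ FOLLOW(S) = {$, num, print}; in S->B, the suffix after B is empty, so FOLLOW(B) ⊇ FOLLOW(S) = {$, num, print}; in F->num B print, B is followed by print with FIRST {print}; in D->B, the suffix after B is empty, so FOLLOW(B) ⊇ FOLLOW(D) = {print}; in D->B F, B is followed by F with FIRST {num}. Thus FOLLOW(B) = {$, num, print}.
FOLLOW(A): in S->A, the suffix after A is empty, so FOLLOW(A) ⊇ FOLLOW(S) = {$, num, print}; in B->A, the suffix after A is empty, so FOLLOW(A) ⊇ FOLLOW(B) = {$, num, print}; in A->print A num, A is followed by num with FIRST {num}. Thus FOLLOW(A) = {$, num, print}.

{$, num, print}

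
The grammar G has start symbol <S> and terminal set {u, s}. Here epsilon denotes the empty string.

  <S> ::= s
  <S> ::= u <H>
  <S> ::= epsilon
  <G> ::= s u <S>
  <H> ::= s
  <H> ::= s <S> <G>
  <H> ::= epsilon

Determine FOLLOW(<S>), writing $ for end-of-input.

{$, s}

FIRST(<S>): from <S>::=s we get {s}; from <S>::=u <H> we get {u}; from <S>::=epsilon we get {epsilon}. So FIRST(<S>) = {epsilon, s, u}.
FIRST(<G>): from <G>::=s u <S> we get {s}. So FIRST(<G>) = {s}.
FIRST(<H>): from <H>::=s we get {s}; from <H>::=s <S> <G> we get {s}; from <H>::=epsilon we get {epsilon}. So FIRST(<H>) = {epsilon, s}.
FOLLOW(<S>) includes $ since <S> is the start symbol.
FOLLOW(<S>): in <G>::=s u <S>, the suffix after <S> is empty, so FOLLOW(<S>) ⊇ FOLLOW(<G>) = {$, s}; in <H>::=s <S> <G>, <S> is followed by <G> with FIRST {s}. Thus FOLLOW(<S>) = {$, s}.
FOLLOW(<H>): in <S>::=u <H>, the suffix after <H> is empty, so FOLLOW(<H>) ⊇ FOLLOW(<S>) = {$, s}. Thus FOLLOW(<H>) = {$, s}.
FOLLOW(<G>): in <H>::=s <S> <G>, the suffix after <G> is empty, so FOLLOW(<G>) ⊇ FOLLOW(<H>) = {$, s}. Thus FOLLOW(<G>) = {$, s}.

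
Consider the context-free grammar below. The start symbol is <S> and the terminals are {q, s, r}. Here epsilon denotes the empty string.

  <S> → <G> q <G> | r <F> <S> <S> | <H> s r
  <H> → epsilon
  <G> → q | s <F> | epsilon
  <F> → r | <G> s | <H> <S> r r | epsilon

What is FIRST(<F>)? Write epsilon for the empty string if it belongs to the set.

{epsilon, q, r, s}

FIRST(<H>) = {epsilon}
FIRST(<G>) = {epsilon, q, s}
FIRST(<S>) = {q, r, s}  (via <G> q <G>, <H> s r)
FIRST(<F>) = {epsilon, q, r, s}  (via <G> s, <H> <S> r r)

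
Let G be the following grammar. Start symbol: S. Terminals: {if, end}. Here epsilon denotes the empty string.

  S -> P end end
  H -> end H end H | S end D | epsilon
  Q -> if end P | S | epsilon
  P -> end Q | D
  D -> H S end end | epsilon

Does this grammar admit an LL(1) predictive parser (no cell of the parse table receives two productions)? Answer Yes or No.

FIRST(S) = {end}
FIRST(H) = {epsilon, end}
FIRST(Q) = {epsilon, end, if}
FIRST(P) = {epsilon, end}
FIRST(D) = {epsilon, end}
FOLLOW(S) = {$, end}
FOLLOW(H) = {end}
FOLLOW(Q) = {end}
FOLLOW(P) = {end}
FOLLOW(D) = {end}
Cell M[D, end] receives both D -> H S end end and D -> epsilon — the grammar is not LL(1).

No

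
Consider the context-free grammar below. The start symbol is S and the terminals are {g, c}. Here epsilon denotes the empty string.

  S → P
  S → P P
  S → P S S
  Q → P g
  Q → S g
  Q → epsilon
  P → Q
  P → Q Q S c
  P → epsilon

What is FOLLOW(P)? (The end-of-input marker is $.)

FIRST(S) = {epsilon, c, g}  (via P, P P, P S S)
FIRST(Q) = {epsilon, c, g}  (via P g, S g)
FIRST(P) = {epsilon, c, g}  (via Q, Q Q S c)
FOLLOW(S) includes $ since S is the start symbol.
FOLLOW(S): in S→P S S (occurrence 1), S is followed by S with FIRST {epsilon, c, g}; in S→P S S (occurrence 1), the suffix after S is nullable (adds nothing new); in S→P S S (occurrence 2), the suffix after S is empty (adds nothing new); in Q→S g, S is followed by g with FIRST {g}; in P→Q Q S c, S is followed by c with FIRST {c}. Thus FOLLOW(S) = {$, c, g}.
FOLLOW(P): in S→P, the suffix after P is empty, so FOLLOW(P) ⊇ FOLLOW(S) = {$, c, g}; in S→P P (occurrence 1), P is followed by P with FIRST {epsilon, c, g}; in S→P P (occurrence 1), the suffix after P is nullable, so FOLLOW(P) ⊇ FOLLOW(S) = {$, c, g}; in S→P P (occurrence 2), the suffix after P is empty, so FOLLOW(P) ⊇ FOLLOW(S) = {$, c, g}; in S→P S S, P is followed by S S with FIRST {epsilon, c, g}; in S→P S S, the suffix after P is nullable, so FOLLOW(P) ⊇ FOLLOW(S) = {$, c, g}; in Q→P g, P is followed by g with FIRST {g}. Thus FOLLOW(P) = {$, c, g}.
FOLLOW(Q): in P→Q, the suffix after Q is empty, so FOLLOW(Q) ⊇ FOLLOW(P) = {$, c, g}; in P→Q Q S c (occurrence 1), Q is followed by Q S c with FIRST {c, g}; in P→Q Q S c (occurrence 2), Q is followed by S c with FIRST {c, g}. Thus FOLLOW(Q) = {$, c, g}.

{$, c, g}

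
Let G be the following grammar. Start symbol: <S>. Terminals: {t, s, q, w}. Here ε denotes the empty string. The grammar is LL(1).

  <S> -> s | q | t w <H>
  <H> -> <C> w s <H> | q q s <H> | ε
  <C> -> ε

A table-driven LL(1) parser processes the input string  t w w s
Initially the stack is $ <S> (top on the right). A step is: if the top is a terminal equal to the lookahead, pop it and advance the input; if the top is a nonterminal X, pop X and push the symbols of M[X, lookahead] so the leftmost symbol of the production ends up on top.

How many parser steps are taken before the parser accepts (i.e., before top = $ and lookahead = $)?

     Stack          Input      Action
  1  $ <S>          t w w s $  expand <S> -> t w <H>
  2  $ <H> w t      t w w s $  match t
  3  $ <H> w        w w s $    match w
  4  $ <H>          w s $      expand <H> -> <C> w s <H>
  5  $ <H> s w <C>  w s $      expand <C> -> ε
  6  $ <H> s w      w s $      match w
  7  $ <H> s        s $        match s
  8  $ <H>          $          expand <H> -> ε
Accept reached after 8 steps.

8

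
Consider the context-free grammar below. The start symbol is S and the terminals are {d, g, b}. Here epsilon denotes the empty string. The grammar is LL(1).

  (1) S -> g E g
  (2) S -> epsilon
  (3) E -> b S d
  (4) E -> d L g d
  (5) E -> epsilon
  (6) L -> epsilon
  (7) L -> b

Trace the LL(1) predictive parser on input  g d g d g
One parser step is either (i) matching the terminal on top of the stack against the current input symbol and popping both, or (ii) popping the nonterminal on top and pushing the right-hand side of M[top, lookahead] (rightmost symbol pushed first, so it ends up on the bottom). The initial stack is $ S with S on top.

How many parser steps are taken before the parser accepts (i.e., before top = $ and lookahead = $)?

step 1: stack=$ S  input=g d g d g $  — expand S -> g E g
step 2: stack=$ g E g  input=g d g d g $  — match g
step 3: stack=$ g E  input=d g d g $  — expand E -> d L g d
step 4: stack=$ g d g L d  input=d g d g $  — match d
step 5: stack=$ g d g L  input=g d g $  — expand L -> epsilon
step 6: stack=$ g d g  input=g d g $  — match g
step 7: stack=$ g d  input=d g $  — match d
step 8: stack=$ g  input=g $  — match g
Accept reached after 8 steps.

8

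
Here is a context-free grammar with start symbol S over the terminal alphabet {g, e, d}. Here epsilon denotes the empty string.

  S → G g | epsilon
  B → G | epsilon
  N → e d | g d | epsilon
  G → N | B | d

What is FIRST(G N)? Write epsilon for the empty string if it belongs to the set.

{epsilon, d, e, g}

FIRST(N): from N→e d we get {e}; from N→g d we get {g}; from N→epsilon we get {epsilon}. So FIRST(N) = {epsilon, e, g}.
FIRST(S): from S→G g we get {d, e, g}; from S→epsilon we get {epsilon}. So FIRST(S) = {epsilon, d, e, g}.
FIRST(B): from B→G we get {epsilon, d, e, g}; from B→epsilon we get {epsilon}. So FIRST(B) = {epsilon, d, e, g}.
FIRST(G): from G→N we get {epsilon, e, g}; from G→B we get {epsilon, d, e, g}; from G→d we get {d}. So FIRST(G) = {epsilon, d, e, g}.
FIRST(G N): take FIRST of each symbol in turn, carrying on past any symbol whose FIRST contains epsilon; result {epsilon, d, e, g}.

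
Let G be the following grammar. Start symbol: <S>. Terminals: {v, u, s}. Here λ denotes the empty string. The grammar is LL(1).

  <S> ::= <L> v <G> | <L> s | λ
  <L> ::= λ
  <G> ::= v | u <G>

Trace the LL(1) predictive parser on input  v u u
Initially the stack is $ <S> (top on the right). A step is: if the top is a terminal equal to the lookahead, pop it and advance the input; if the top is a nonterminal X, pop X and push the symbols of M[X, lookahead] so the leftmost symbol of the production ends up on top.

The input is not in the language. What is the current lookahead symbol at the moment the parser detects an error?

step 1: stack=$ <S>  input=v u u $  — expand <S> ::= <L> v <G>
step 2: stack=$ <G> v <L>  input=v u u $  — expand <L> ::= λ
step 3: stack=$ <G> v  input=v u u $  — match v
step 4: stack=$ <G>  input=u u $  — expand <G> ::= u <G>
step 5: stack=$ <G> u  input=u u $  — match u
step 6: stack=$ <G>  input=u $  — expand <G> ::= u <G>
step 7: stack=$ <G> u  input=u $  — match u
step 8: stack=$ <G>  input=$  — error: M[<G>, $] is empty

$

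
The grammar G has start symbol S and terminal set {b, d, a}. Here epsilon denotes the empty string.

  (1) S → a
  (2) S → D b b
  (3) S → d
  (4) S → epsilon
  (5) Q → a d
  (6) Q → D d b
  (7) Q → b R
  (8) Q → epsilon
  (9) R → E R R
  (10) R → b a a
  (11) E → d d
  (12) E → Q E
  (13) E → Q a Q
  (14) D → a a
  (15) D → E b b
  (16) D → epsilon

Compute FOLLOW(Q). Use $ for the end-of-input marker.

{a, b, d}

FIRST(S): from S→a we get {a}; from S→D b b we get {a, b, d}; from S→d we get {d}; from S→epsilon we get {epsilon}. So FIRST(S) = {epsilon, a, b, d}.
FIRST(Q): from Q→a d we get {a}; from Q→D d b we get {a, b, d}; from Q→b R we get {b}; from Q→epsilon we get {epsilon}. So FIRST(Q) = {epsilon, a, b, d}.
FIRST(E): from E→d d we get {d}; from E→Q E we get {a, b, d}; from E→Q a Q we get {a, b, d}. So FIRST(E) = {a, b, d}.
FIRST(R): from R→E R R we get {a, b, d}; from R→b a a we get {b}. So FIRST(R) = {a, b, d}.
FIRST(D): from D→a a we get {a}; from D→E b b we get {a, b, d}; from D→epsilon we get {epsilon}. So FIRST(D) = {epsilon, a, b, d}.
FOLLOW(S) includes $ since S is the start symbol.
FOLLOW(S): S appears on no right-hand side. Thus FOLLOW(S) = {$}.
FOLLOW(E): in R→E R R, E is followed by R R with FIRST {a, b, d}; in E→Q E, the suffix after E is empty (adds nothing new); in D→E b b, E is followed by b b with FIRST {b}. Thus FOLLOW(E) = {a, b, d}.
FOLLOW(Q): in E→Q E, Q is followed by E with FIRST {a, b, d}; in E→Q a Q (occurrence 1), Q is followed by a Q with FIRST {a}; in E→Q a Q (occurrence 2), the suffix after Q is empty, so FOLLOW(Q) ⊇ FOLLOW(E) = {a, b, d}. Thus FOLLOW(Q) = {a, b, d}.
FOLLOW(R): in Q→b R, the suffix after R is empty, so FOLLOW(R) ⊇ FOLLOW(Q) = {a, b, d}; in R→E R R (occurrence 1), R is followed by R with FIRST {a, b, d}; in R→E R R (occurrence 2), the suffix after R is empty (adds nothing new). Thus FOLLOW(R) = {a, b, d}.
FOLLOW(D): in S→D b b, D is followed by b b with FIRST {b}; in Q→D d b, D is followed by d b with FIRST {d}. Thus FOLLOW(D) = {b, d}.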